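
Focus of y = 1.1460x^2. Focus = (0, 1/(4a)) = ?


a = 1.1460
4a = 4.5840
focus = (0, 1/4.5840) = (0, 0.2182)

Focus = (0, 0.2182)


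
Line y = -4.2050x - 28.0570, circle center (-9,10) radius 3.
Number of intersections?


Substitute y = -4.2050x - 28.0570: (x+ 9)^2 + (-4.2050x- 28.0570-10)^2 = 9
Expand to Ax^2 + Bx + C = 0, where b-k = -38.057
A = 1+m^2 = 18.682025
B = 2(m(b-k) - h) = 2(-4.2050*(-38.057) + 9) = 338.05937
C = h^2 + (b-k)^2 - r^2 = 81 + 1448.335249 - 9 = 1520.335249
disc = B^2-4AC = 114284.1376 - 113611.7645 = 672.3731
disc > 0

2 intersection points


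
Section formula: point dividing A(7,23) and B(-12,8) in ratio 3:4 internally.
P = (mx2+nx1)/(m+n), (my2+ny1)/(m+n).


Px = (3*(-12) + 4*7)/7 = -8/7 = -1.1429
Py = (3*8 + 4*23)/7 = 116/7 = 16.5714

P = (-1.1429, 16.5714)


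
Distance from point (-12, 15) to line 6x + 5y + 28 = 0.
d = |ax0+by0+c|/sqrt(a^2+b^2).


|6*(-12) + 5*15 + 28| = |31| = 31
sqrt(36 + 25) = sqrt(61) = 7.8102
d = 31/sqrt(61) = 3.9691

3.9691


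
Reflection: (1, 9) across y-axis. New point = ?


Reflection rule for y-axis: (-x, y)
(1, 9) -> (-1, 9)

(-1, 9)


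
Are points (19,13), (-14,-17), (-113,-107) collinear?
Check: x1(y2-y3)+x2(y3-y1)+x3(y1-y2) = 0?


19*(-17+ 107) - 14*(-107-13) - 113*(13+ 17)
= 1710 + 1680 - 3390 = 0

Yes, collinear (determinant = 0)


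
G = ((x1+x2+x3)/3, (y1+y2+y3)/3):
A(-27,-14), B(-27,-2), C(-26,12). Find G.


Gx = (-27- 27- 26)/3 = -80/3 = -26.6667
Gy = (-14- 2+12)/3 = -4/3 = -1.3333

G = (-26.6667, -1.3333)


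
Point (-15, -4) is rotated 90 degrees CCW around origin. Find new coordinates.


cos(90) = 0, sin(90) = 1
x' = -15*0 + 4*1 = 4
y' = -15*1 - 4*0 = -15

(4, -15)


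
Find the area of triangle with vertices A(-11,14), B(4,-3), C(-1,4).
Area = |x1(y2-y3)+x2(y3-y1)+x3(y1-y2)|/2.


-11*(-3-4) = 77
4*(4-14) = -40
-1*(14+ 3) = -17
sum = 20
Area = |20|/2 = 10.0000

10.0000 sq units


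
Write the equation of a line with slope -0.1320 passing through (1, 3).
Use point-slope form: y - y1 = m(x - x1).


y - 3 = -0.1320(x - 1)
y = -0.1320x + 3 + 0.1320*1
y = -0.1320x + 3.1320

y = -0.1320x + 3.1320


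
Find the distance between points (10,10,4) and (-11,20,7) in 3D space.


dx=-21, dy=10, dz=3
d = sqrt(441+100+9) = sqrt(550) = 23.4521

23.4521


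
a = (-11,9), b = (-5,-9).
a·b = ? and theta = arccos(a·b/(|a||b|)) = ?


a·b = -11*(-5) + 9*(-9) = 55 - 81 = -26
|a| = sqrt(121+81) = 14.2127
|b| = sqrt(25+81) = 10.2956
cos(theta) = -26/(sqrt(202)*sqrt(106)) = -26/sqrt(21412) = -0.177683
theta = arccos(-26/sqrt(21412)) = 100.2348 degrees

a·b = -26, theta = 100.2348 deg


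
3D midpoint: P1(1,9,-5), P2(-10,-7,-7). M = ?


Mx = (1- 10)/2 = -4.5000
My = (9- 7)/2 = 1.0000
Mz = (-5- 7)/2 = -6.0000

M = (-4.5000, 1.0000, -6.0000)


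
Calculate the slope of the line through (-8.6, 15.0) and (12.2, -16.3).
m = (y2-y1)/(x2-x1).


dy = -16.3 - 15.0 = -31.3
dx = 12.2 + 8.6 = 20.8
m = -31.3/20.8 = -1.5048

m = -1.5048


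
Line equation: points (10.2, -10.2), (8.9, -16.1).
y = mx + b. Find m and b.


m = (-5.9)/(-1.3) = 4.5385
b = y1 - m*x1 = -10.2 - (-5.9*10.2)/(-1.3) = -10.2 - 46.2923 = -56.4923

y = 4.5385x - 56.4923


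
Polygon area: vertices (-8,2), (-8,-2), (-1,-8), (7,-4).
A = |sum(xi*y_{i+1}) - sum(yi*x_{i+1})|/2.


sum(xi*y_{i+1}) = -8*(-2) - 8*(-8) - 1*(-4) + 7*2 = 98
sum(yi*x_{i+1}) = 2*(-8) - 2*(-1) - 8*7 - 4*(-8) = -38
Area = |98 + 38|/2 = 136/2 = 68.0000

68.0000 sq units


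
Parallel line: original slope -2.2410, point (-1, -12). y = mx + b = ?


Parallel lines have equal slopes.
m2 = -2.2410
b2 = -12 + 2.2410*(-1) = -14.2410

y = -2.2410x - 14.2410


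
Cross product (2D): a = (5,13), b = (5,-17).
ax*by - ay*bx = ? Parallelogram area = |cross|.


cross = 5*(-17) - 13*5 = -85 - 65 = -150
Parallelogram area = |-150| = 150

cross = -150, parallelogram area = 150


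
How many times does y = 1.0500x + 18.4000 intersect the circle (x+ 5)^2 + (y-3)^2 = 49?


Substitute y = 1.0500x + 18.4000: (x+ 5)^2 + (1.0500x+18.4000-3)^2 = 49
Expand to Ax^2 + Bx + C = 0, where b-k = 15.4
A = 1+m^2 = 2.1025
B = 2(m(b-k) - h) = 2(1.0500*15.4 + 5) = 42.34
C = h^2 + (b-k)^2 - r^2 = 25 + 237.16 - 49 = 213.16
disc = B^2-4AC = 1792.6756 - 1792.6756 = 0
disc = 0

1 intersection point (tangent)


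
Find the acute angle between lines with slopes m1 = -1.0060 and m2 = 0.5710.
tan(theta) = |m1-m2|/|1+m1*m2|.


m1-m2 = -1.577
1+m1*m2 = 0.425574
tan(theta) = |-1.577/0.425574| = 3.705584
theta = arctan(|-1.577/0.425574|) = 74.8977 degrees (acute angle)

74.8977 degrees


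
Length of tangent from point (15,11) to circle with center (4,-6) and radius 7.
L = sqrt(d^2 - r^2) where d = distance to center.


d = sqrt((15-4)^2 + (11+ 6)^2) = sqrt(121+289) = 20.2485
L = sqrt(410.0000 - 49) = sqrt(361.0000) = 19.0000

19.0000


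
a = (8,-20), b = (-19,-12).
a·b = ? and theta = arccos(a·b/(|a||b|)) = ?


a·b = 8*(-19) - 20*(-12) = -152 + 240 = 88
|a| = sqrt(64+400) = 21.5407
|b| = sqrt(361+144) = 22.4722
cos(theta) = 88/(sqrt(464)*sqrt(505)) = 88/sqrt(234320) = 0.181793
theta = arccos(88/sqrt(234320)) = 79.5258 degrees

a·b = 88, theta = 79.5258 deg


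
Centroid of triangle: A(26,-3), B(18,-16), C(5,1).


Gx = (26+18+5)/3 = 49/3 = 16.3333
Gy = (-3- 16+1)/3 = -18/3 = -6.0000

G = (16.3333, -6.0000)


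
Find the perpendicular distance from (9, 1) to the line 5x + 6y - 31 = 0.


|5*9 + 6*1 - 31| = |20| = 20
sqrt(25 + 36) = sqrt(61) = 7.8102
d = 20/sqrt(61) = 2.5607

2.5607


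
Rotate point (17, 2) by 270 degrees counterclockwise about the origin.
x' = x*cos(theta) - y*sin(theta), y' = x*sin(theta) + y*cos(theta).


cos(270) = 0, sin(270) = -1
x' = 17*0 - 2*(-1) = 2
y' = 17*(-1) + 2*0 = -17

(2, -17)


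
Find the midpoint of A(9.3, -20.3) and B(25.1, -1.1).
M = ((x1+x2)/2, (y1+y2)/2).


Mx = (9.3 + 25.1)/2 = 34.4/2 = 17.2000
My = (-20.3 - 1.1)/2 = -21.4/2 = -10.7000

(17.2000, -10.7000)


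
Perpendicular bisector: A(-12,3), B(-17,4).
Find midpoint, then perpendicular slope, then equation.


Midpoint = (-14.5, 3.5)
Slope of AB = dy/dx = 1/(-5) = -0.2000
Perp slope = -dx/dy = 5/1 = 5.0000
b = My - (perp slope)*Mx = 3.5 + (-5*(-14.5))/1 = 3.5 + 72.5000 = 76.0000

y = 5.0000x + 76.0000


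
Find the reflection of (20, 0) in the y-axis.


Reflection rule for y-axis: (-x, y)
(20, 0) -> (-20, 0)

(-20, 0)


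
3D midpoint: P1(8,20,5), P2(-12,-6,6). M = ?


Mx = (8- 12)/2 = -2.0000
My = (20- 6)/2 = 7.0000
Mz = (5+6)/2 = 5.5000

M = (-2.0000, 7.0000, 5.5000)


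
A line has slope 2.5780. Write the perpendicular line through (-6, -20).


Perpendicular slope = -1/m1 = -1/2.5780 = -0.3879
b2 = y0 - m2*x0 = -20 - 6/2.5780 = -20 - 2.3274 = -22.3274

y = -0.3879x - 22.3274


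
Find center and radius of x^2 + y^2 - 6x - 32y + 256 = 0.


h = -D/2 = 6/2 = 3
k = -E/2 = 32/2 = 16
r^2 = h^2 + k^2 - F = 9 + 256 - 256 = 9
r = 3

Center (3, 16), radius = 3


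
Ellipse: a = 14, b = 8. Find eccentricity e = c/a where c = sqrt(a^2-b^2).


c = sqrt(196-64) = sqrt(132) = 11.4891
e = c/a = sqrt(132)/14 = 0.8207

e = 0.8207


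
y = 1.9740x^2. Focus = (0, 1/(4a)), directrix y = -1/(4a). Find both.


a = 1.9740
1/(4a) = 0.1266
Focus = (0, 0.1266)
Directrix: y = -0.1266

Focus = (0, 0.1266), Directrix: y = -0.1266


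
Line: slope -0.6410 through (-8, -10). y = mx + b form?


y + 10 = -0.6410(x + 8)
y = -0.6410x - 10 + 0.6410*(-8)
y = -0.6410x - 15.1280

y = -0.6410x - 15.1280


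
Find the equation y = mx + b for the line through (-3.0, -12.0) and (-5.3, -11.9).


m = (0.1)/(-2.3) = -0.0435
b = y1 - m*x1 = -12.0 - (0.1*(-3.0))/(-2.3) = -12.0 - 0.1304 = -12.1304

y = -0.0435x - 12.1304


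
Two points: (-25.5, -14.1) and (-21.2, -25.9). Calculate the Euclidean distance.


dx = -21.2 + 25.5 = 4.3
dy = -25.9 + 14.1 = -11.8
d = sqrt(18.49 + 139.24) = sqrt(157.73) = 12.5591

12.5591


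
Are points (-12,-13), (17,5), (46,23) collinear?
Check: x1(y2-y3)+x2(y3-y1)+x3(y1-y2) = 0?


-12*(5-23) + 17*(23+ 13) + 46*(-13-5)
= 216 + 612 - 828 = 0

Yes, collinear (determinant = 0)


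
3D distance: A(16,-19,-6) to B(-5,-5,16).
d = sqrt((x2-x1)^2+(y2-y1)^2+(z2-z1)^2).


dx=-21, dy=14, dz=22
d = sqrt(441+196+484) = sqrt(1121) = 33.4813

33.4813


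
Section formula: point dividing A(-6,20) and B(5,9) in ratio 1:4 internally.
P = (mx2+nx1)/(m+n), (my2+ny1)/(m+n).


Px = (1*5 + 4*(-6))/5 = -19/5 = -3.8000
Py = (1*9 + 4*20)/5 = 89/5 = 17.8000

P = (-3.8000, 17.8000)


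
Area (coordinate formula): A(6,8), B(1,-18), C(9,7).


6*(-18-7) = -150
1*(7-8) = -1
9*(8+ 18) = 234
sum = 83
Area = |83|/2 = 41.5000

41.5000 sq units


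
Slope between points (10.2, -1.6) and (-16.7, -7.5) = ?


dy = -7.5 + 1.6 = -5.9
dx = -16.7 - 10.2 = -26.9
m = -5.9/(-26.9) = 0.2193

m = 0.2193


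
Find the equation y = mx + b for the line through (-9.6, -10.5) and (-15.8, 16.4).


m = (26.9)/(-6.2) = -4.3387
b = y1 - m*x1 = -10.5 - (26.9*(-9.6))/(-6.2) = -10.5 - 41.6516 = -52.1516

y = -4.3387x - 52.1516


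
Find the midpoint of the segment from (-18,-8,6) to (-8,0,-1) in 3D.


Mx = (-18- 8)/2 = -13.0000
My = (-8+0)/2 = -4.0000
Mz = (6- 1)/2 = 2.5000

M = (-13.0000, -4.0000, 2.5000)


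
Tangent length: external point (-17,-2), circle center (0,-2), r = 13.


d = sqrt((-17-0)^2 + (-2+ 2)^2) = sqrt(289+0) = 17.0000
L = sqrt(289.0000 - 169) = sqrt(120.0000) = 10.9545

10.9545


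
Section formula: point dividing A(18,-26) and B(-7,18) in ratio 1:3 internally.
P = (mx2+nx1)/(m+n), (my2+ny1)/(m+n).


Px = (1*(-7) + 3*18)/4 = 47/4 = 11.7500
Py = (1*18 + 3*(-26))/4 = -60/4 = -15.0000

P = (11.7500, -15.0000)


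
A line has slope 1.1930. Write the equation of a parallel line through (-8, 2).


Parallel lines have equal slopes.
m2 = 1.1930
b2 = 2 - 1.1930*(-8) = 11.5440

y = 1.1930x + 11.5440


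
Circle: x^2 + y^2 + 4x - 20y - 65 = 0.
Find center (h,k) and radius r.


h = -D/2 = -4/2 = -2
k = -E/2 = 20/2 = 10
r^2 = h^2 + k^2 - F = 4 + 100 + 65 = 169
r = 13

Center (-2, 10), radius = 13


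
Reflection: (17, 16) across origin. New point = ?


Reflection rule for origin: (-x, -y)
(17, 16) -> (-17, -16)

(-17, -16)


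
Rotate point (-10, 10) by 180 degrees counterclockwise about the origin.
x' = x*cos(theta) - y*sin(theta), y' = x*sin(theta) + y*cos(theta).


cos(180) = -1, sin(180) = 0
x' = -10*(-1) - 10*0 = 10
y' = -10*0 + 10*(-1) = -10

(10, -10)


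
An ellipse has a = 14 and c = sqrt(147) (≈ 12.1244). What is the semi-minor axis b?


b^2 = 14^2 - (sqrt(147))^2 = 196 - 147 = 49
b = sqrt(49) = 7

b = 7


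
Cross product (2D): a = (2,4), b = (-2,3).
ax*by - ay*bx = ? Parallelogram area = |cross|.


cross = 2*3 - 4*(-2) = 6 + 8 = 14
Parallelogram area = |14| = 14

cross = 14, parallelogram area = 14


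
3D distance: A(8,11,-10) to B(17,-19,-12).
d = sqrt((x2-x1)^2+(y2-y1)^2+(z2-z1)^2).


dx=9, dy=-30, dz=-2
d = sqrt(81+900+4) = sqrt(985) = 31.3847

31.3847


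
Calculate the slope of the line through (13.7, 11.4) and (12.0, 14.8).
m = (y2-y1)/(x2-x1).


dy = 14.8 - 11.4 = 3.4
dx = 12.0 - 13.7 = -1.7
m = 3.4/(-1.7) = -2.0000

m = -2.0000


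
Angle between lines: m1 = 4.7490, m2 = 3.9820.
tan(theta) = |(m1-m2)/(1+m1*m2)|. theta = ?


m1-m2 = 0.767
1+m1*m2 = 19.910518
tan(theta) = |0.767/19.910518| = 0.038522
theta = arctan(|0.767/19.910518|) = 2.2061 degrees (acute angle)

2.2061 degrees


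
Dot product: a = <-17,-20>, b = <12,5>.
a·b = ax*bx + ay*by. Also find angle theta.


a·b = -17*12 - 20*5 = -204 - 100 = -304
|a| = sqrt(289+400) = 26.2488
|b| = sqrt(144+25) = 13.0000
cos(theta) = -304/(sqrt(689)*sqrt(169)) = -304/sqrt(116441) = -0.890883
theta = arccos(-304/sqrt(116441)) = 152.9844 degrees

a·b = -304, theta = 152.9844 deg


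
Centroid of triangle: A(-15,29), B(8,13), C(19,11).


Gx = (-15+8+19)/3 = 12/3 = 4.0000
Gy = (29+13+11)/3 = 53/3 = 17.6667

G = (4.0000, 17.6667)


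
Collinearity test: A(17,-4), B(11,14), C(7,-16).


17*(14+ 16) + 11*(-16+ 4) + 7*(-4-14)
= 510 - 132 - 126 = 252

No, not collinear (determinant = 252)


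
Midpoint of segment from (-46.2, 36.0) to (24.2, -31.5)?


Mx = (-46.2 + 24.2)/2 = -22/2 = -11.0000
My = (36.0 - 31.5)/2 = 4.5/2 = 2.2500

(-11.0000, 2.2500)


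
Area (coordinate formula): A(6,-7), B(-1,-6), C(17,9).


6*(-6-9) = -90
-1*(9+ 7) = -16
17*(-7+ 6) = -17
sum = -123
Area = |-123|/2 = 61.5000

61.5000 sq units


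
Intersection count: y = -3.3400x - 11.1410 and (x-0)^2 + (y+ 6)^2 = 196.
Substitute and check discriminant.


Substitute y = -3.3400x - 11.1410: (x-0)^2 + (-3.3400x- 11.1410+ 6)^2 = 196
Expand to Ax^2 + Bx + C = 0, where b-k = -5.141
A = 1+m^2 = 12.1556
B = 2(m(b-k) - h) = 2(-3.3400*(-5.141) - 0) = 34.34188
C = h^2 + (b-k)^2 - r^2 = 0 + 26.429881 - 196 = -169.570119
disc = B^2-4AC = 1179.3647 + 8244.9062 = 9424.2709
disc > 0

2 intersection points


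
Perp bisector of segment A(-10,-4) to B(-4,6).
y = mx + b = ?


Midpoint = (-7, 1)
Slope of AB = dy/dx = 10/6 = 1.6667
Perp slope = -dx/dy = -6/10 = -0.6000
b = My - (perp slope)*Mx = 1 + (6*(-7))/10 = 1 - 4.2000 = -3.2000

y = -0.6000x - 3.2000


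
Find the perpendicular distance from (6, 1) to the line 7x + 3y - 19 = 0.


|7*6 + 3*1 - 19| = |26| = 26
sqrt(49 + 9) = sqrt(58) = 7.6158
d = 26/sqrt(58) = 3.4140

3.4140


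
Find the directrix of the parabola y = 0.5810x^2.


a = 0.5810
1/(4a) = 0.4303
directrix: y = -0.4303 = -0.4303

y = -0.4303


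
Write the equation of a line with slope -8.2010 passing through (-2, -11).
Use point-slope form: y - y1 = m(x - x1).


y + 11 = -8.2010(x + 2)
y = -8.2010x - 11 + 8.2010*(-2)
y = -8.2010x - 27.4020

y = -8.2010x - 27.4020


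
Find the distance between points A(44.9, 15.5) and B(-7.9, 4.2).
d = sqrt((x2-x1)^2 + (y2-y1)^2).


dx = -7.9 - 44.9 = -52.8
dy = 4.2 - 15.5 = -11.3
d = sqrt(2787.84 + 127.69) = sqrt(2915.53) = 53.9956

53.9956


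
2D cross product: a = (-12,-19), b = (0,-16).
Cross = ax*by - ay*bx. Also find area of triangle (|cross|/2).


cross = -12*(-16) + 19*0 = 192 - 0 = 192
Triangle area = |192|/2 = 192/2 = 96.0000

cross = 192, triangle area = 96.0000


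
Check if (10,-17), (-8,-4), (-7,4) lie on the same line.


10*(-4-4) - 8*(4+ 17) - 7*(-17+ 4)
= -80 - 168 + 91 = -157

No, not collinear (determinant = -157)


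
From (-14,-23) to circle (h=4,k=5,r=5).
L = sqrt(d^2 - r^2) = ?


d = sqrt((-14-4)^2 + (-23-5)^2) = sqrt(324+784) = 33.2866
L = sqrt(1108.0000 - 25) = sqrt(1083.0000) = 32.9090

32.9090


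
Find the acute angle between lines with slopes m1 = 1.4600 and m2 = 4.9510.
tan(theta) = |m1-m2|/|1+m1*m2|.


m1-m2 = -3.491
1+m1*m2 = 8.22846
tan(theta) = |-3.491/8.22846| = 0.424259
theta = arctan(|-3.491/8.22846|) = 22.9895 degrees (acute angle)

22.9895 degrees


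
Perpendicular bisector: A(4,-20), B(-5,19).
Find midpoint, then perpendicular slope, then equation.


Midpoint = (-0.5, -0.5)
Slope of AB = dy/dx = 39/(-9) = -4.3333
Perp slope = -dx/dy = 9/39 = 0.2308
b = My - (perp slope)*Mx = -0.5 + (-9*(-0.5))/39 = -0.5 + 0.1154 = -0.3846

y = 0.2308x - 0.3846


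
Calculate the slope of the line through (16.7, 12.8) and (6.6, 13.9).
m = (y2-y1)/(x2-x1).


dy = 13.9 - 12.8 = 1.1
dx = 6.6 - 16.7 = -10.1
m = 1.1/(-10.1) = -0.1089

m = -0.1089


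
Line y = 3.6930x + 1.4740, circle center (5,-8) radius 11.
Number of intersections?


Substitute y = 3.6930x + 1.4740: (x-5)^2 + (3.6930x+1.4740+ 8)^2 = 121
Expand to Ax^2 + Bx + C = 0, where b-k = 9.474
A = 1+m^2 = 14.638249
B = 2(m(b-k) - h) = 2(3.6930*9.474 - 5) = 59.974964
C = h^2 + (b-k)^2 - r^2 = 25 + 89.756676 - 121 = -6.243324
disc = B^2-4AC = 3596.9963 + 365.5653 = 3962.5616
disc > 0

2 intersection points


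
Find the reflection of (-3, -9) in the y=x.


Reflection rule for y=x: (y, x)
(-3, -9) -> (-9, -3)

(-9, -3)


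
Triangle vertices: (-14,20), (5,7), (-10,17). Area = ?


-14*(7-17) = 140
5*(17-20) = -15
-10*(20-7) = -130
sum = -5
Area = |-5|/2 = 2.5000

2.5000 sq units


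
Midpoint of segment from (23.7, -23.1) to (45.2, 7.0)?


Mx = (23.7 + 45.2)/2 = 68.9/2 = 34.4500
My = (-23.1 + 7.0)/2 = -16.1/2 = -8.0500

(34.4500, -8.0500)


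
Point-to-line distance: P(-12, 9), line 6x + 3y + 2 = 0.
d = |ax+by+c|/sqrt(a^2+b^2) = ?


|6*(-12) + 3*9 + 2| = |-43| = 43
sqrt(36 + 9) = sqrt(45) = 6.7082
d = 43/sqrt(45) = 6.4101

6.4101


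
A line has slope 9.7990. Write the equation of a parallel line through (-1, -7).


Parallel lines have equal slopes.
m2 = 9.7990
b2 = -7 - 9.7990*(-1) = 2.7990

y = 9.7990x + 2.7990


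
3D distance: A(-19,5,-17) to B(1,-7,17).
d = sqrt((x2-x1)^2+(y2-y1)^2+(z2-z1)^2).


dx=20, dy=-12, dz=34
d = sqrt(400+144+1156) = sqrt(1700) = 41.2311

41.2311


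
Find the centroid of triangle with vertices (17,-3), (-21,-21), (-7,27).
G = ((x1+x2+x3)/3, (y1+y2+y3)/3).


Gx = (17- 21- 7)/3 = -11/3 = -3.6667
Gy = (-3- 21+27)/3 = 3/3 = 1.0000

G = (-3.6667, 1.0000)


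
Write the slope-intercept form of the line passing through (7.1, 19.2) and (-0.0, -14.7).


m = (-33.9)/(-7.1) = 4.7746
b = y1 - m*x1 = 19.2 - (-33.9*7.1)/(-7.1) = 19.2 - 33.9000 = -14.7000

y = 4.7746x - 14.7000


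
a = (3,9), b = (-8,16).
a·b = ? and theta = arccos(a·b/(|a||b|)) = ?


a·b = 3*(-8) + 9*16 = -24 + 144 = 120
|a| = sqrt(9+81) = 9.4868
|b| = sqrt(64+256) = 17.8885
cos(theta) = 120/(sqrt(90)*sqrt(320)) = 120/sqrt(28800) = 0.707107
theta = arccos(120/sqrt(28800)) = 45.0000 degrees

a·b = 120, theta = 45.0000 deg


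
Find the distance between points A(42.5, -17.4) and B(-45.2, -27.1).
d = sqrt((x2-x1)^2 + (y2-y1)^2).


dx = -45.2 - 42.5 = -87.7
dy = -27.1 + 17.4 = -9.7
d = sqrt(7691.29 + 94.09) = sqrt(7785.38) = 88.2348

88.2348


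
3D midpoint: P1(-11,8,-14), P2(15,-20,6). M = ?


Mx = (-11+15)/2 = 2.0000
My = (8- 20)/2 = -6.0000
Mz = (-14+6)/2 = -4.0000

M = (2.0000, -6.0000, -4.0000)


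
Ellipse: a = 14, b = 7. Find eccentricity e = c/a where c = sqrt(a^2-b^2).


c = sqrt(196-49) = sqrt(147) = 12.1244
e = c/a = sqrt(147)/14 = 0.8660

e = 0.8660


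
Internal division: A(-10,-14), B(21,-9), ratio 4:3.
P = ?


Px = (4*21 + 3*(-10))/7 = 54/7 = 7.7143
Py = (4*(-9) + 3*(-14))/7 = -78/7 = -11.1429

P = (7.7143, -11.1429)


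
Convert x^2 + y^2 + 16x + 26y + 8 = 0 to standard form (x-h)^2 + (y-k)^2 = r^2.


h = -D/2 = -16/2 = -8
k = -E/2 = -26/2 = -13
r^2 = h^2 + k^2 - F = 64 + 169 - 8 = 225
r = 15

Center (-8, -13), radius = 15


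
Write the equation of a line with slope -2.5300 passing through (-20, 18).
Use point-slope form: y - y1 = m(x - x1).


y - 18 = -2.5300(x + 20)
y = -2.5300x + 18 + 2.5300*(-20)
y = -2.5300x - 32.6000

y = -2.5300x - 32.6000


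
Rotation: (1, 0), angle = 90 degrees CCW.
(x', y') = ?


cos(90) = 0, sin(90) = 1
x' = 1*0 - 0*1 = 0
y' = 1*1 + 0*0 = 1

(0, 1)


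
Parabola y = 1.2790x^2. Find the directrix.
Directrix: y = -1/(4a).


a = 1.2790
1/(4a) = 0.1955
directrix: y = -0.1955 = -0.1955

y = -0.1955


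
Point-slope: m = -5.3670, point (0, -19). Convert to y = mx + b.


y + 19 = -5.3670(x - 0)
y = -5.3670x - 19 + 5.3670*0
y = -5.3670x - 19.0000

y = -5.3670x - 19.0000


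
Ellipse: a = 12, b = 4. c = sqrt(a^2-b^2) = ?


c^2 = 12^2 - 4^2 = 144 - 16 = 128
c = sqrt(128) = 11.3137

c = 11.3137


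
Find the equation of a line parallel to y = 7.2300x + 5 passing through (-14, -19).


Parallel lines have equal slopes.
m2 = 7.2300
b2 = -19 - 7.2300*(-14) = 82.2200

y = 7.2300x + 82.2200


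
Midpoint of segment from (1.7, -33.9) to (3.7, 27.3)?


Mx = (1.7 + 3.7)/2 = 5.4/2 = 2.7000
My = (-33.9 + 27.3)/2 = -6.6/2 = -3.3000

(2.7000, -3.3000)


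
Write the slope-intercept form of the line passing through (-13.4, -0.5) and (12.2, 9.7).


m = (10.2)/(25.6) = 0.3984
b = y1 - m*x1 = -0.5 - (10.2*(-13.4))/(25.6) = -0.5 + 5.3391 = 4.8391

y = 0.3984x + 4.8391


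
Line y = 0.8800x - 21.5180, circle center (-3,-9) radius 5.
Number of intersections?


Substitute y = 0.8800x - 21.5180: (x+ 3)^2 + (0.8800x- 21.5180+ 9)^2 = 25
Expand to Ax^2 + Bx + C = 0, where b-k = -12.518
A = 1+m^2 = 1.7744
B = 2(m(b-k) - h) = 2(0.8800*(-12.518) + 3) = -16.03168
C = h^2 + (b-k)^2 - r^2 = 9 + 156.700324 - 25 = 140.700324
disc = B^2-4AC = 257.0148 - 998.6346 = -741.6198
disc < 0

0 intersection points


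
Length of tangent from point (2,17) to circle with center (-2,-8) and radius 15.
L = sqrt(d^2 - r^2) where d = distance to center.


d = sqrt((2+ 2)^2 + (17+ 8)^2) = sqrt(16+625) = 25.3180
L = sqrt(641.0000 - 225) = sqrt(416.0000) = 20.3961

20.3961


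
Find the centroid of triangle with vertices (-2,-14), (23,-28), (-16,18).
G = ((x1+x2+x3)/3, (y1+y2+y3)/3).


Gx = (-2+23- 16)/3 = 5/3 = 1.6667
Gy = (-14- 28+18)/3 = -24/3 = -8.0000

G = (1.6667, -8.0000)


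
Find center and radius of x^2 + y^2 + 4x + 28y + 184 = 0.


h = -D/2 = -4/2 = -2
k = -E/2 = -28/2 = -14
r^2 = h^2 + k^2 - F = 4 + 196 - 184 = 16
r = 4

Center (-2, -14), radius = 4


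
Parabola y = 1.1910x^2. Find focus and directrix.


a = 1.1910
1/(4a) = 0.2099
Focus = (0, 0.2099)
Directrix: y = -0.2099

Focus = (0, 0.2099), Directrix: y = -0.2099


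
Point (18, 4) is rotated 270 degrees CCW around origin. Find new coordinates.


cos(270) = 0, sin(270) = -1
x' = 18*0 - 4*(-1) = 4
y' = 18*(-1) + 4*0 = -18

(4, -18)


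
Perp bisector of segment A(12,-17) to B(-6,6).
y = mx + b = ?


Midpoint = (3, -5.5)
Slope of AB = dy/dx = 23/(-18) = -1.2778
Perp slope = -dx/dy = 18/23 = 0.7826
b = My - (perp slope)*Mx = -5.5 + (-18*3)/23 = -5.5 - 2.3478 = -7.8478

y = 0.7826x - 7.8478


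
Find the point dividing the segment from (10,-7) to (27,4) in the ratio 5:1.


Px = (5*27 + 1*10)/6 = 145/6 = 24.1667
Py = (5*4 + 1*(-7))/6 = 13/6 = 2.1667

P = (24.1667, 2.1667)


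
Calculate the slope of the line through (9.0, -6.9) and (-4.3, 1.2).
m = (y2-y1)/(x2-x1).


dy = 1.2 + 6.9 = 8.1
dx = -4.3 - 9.0 = -13.3
m = 8.1/(-13.3) = -0.6090

m = -0.6090


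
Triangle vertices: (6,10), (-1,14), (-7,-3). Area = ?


6*(14+ 3) = 102
-1*(-3-10) = 13
-7*(10-14) = 28
sum = 143
Area = |143|/2 = 71.5000

71.5000 sq units


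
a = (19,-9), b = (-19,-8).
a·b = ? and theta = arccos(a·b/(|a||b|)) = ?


a·b = 19*(-19) - 9*(-8) = -361 + 72 = -289
|a| = sqrt(361+81) = 21.0238
|b| = sqrt(361+64) = 20.6155
cos(theta) = -289/(sqrt(442)*sqrt(425)) = -289/sqrt(187850) = -0.666795
theta = arccos(-289/sqrt(187850)) = 131.8202 degrees

a·b = -289, theta = 131.8202 deg


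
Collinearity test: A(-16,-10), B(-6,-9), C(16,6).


-16*(-9-6) - 6*(6+ 10) + 16*(-10+ 9)
= 240 - 96 - 16 = 128

No, not collinear (determinant = 128)


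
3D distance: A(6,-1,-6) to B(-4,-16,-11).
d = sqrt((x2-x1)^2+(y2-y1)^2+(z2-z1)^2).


dx=-10, dy=-15, dz=-5
d = sqrt(100+225+25) = sqrt(350) = 18.7083

18.7083


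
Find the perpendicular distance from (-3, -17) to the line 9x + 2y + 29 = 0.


|9*(-3) + 2*(-17) + 29| = |-32| = 32
sqrt(81 + 4) = sqrt(85) = 9.2195
d = 32/sqrt(85) = 3.4709

3.4709


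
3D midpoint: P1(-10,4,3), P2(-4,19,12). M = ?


Mx = (-10- 4)/2 = -7.0000
My = (4+19)/2 = 11.5000
Mz = (3+12)/2 = 7.5000

M = (-7.0000, 11.5000, 7.5000)


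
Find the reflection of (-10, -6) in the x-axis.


Reflection rule for x-axis: (x, -y)
(-10, -6) -> (-10, 6)

(-10, 6)


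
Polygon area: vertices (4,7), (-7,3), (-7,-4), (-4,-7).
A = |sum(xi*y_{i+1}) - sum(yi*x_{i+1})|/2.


sum(xi*y_{i+1}) = 4*3 - 7*(-4) - 7*(-7) - 4*7 = 61
sum(yi*x_{i+1}) = 7*(-7) + 3*(-7) - 4*(-4) - 7*4 = -82
Area = |61 + 82|/2 = 143/2 = 71.5000

71.5000 sq units


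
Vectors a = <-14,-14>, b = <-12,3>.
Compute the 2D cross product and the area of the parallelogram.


cross = -14*3 + 14*(-12) = -42 - 168 = -210
Parallelogram area = |-210| = 210

cross = -210, parallelogram area = 210


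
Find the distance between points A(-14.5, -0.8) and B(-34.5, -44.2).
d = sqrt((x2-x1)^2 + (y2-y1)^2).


dx = -34.5 + 14.5 = -20.0
dy = -44.2 + 0.8 = -43.4
d = sqrt(400.0 + 1883.56) = sqrt(2283.56) = 47.7866

47.7866


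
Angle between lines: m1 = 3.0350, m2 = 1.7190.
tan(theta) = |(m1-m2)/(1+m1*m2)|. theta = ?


m1-m2 = 1.316
1+m1*m2 = 6.217165
tan(theta) = |1.316/6.217165| = 0.211672
theta = arctan(|1.316/6.217165|) = 11.9515 degrees (acute angle)

11.9515 degrees


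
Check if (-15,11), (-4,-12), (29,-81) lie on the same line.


-15*(-12+ 81) - 4*(-81-11) + 29*(11+ 12)
= -1035 + 368 + 667 = 0

Yes, collinear (determinant = 0)


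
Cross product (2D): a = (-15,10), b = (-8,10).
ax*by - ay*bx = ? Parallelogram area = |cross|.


cross = -15*10 - 10*(-8) = -150 + 80 = -70
Parallelogram area = |-70| = 70

cross = -70, parallelogram area = 70


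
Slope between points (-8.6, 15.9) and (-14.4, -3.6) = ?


dy = -3.6 - 15.9 = -19.5
dx = -14.4 + 8.6 = -5.8
m = -19.5/(-5.8) = 3.3621

m = 3.3621


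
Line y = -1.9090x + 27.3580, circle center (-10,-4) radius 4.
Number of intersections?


Substitute y = -1.9090x + 27.3580: (x+ 10)^2 + (-1.9090x+27.3580+ 4)^2 = 16
Expand to Ax^2 + Bx + C = 0, where b-k = 31.358
A = 1+m^2 = 4.644281
B = 2(m(b-k) - h) = 2(-1.9090*31.358 + 10) = -99.724844
C = h^2 + (b-k)^2 - r^2 = 100 + 983.324164 - 16 = 1067.324164
disc = B^2-4AC = 9945.0445 - 19827.8133 = -9882.7688
disc < 0

0 intersection points


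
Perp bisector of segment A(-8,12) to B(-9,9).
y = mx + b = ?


Midpoint = (-8.5, 10.5)
Slope of AB = dy/dx = -3/(-1) = 3.0000
Perp slope = -dx/dy = -1/3 = -0.3333
b = My - (perp slope)*Mx = 10.5 + (-1*(-8.5))/(-3) = 10.5 - 2.8333 = 7.6667

y = -0.3333x + 7.6667


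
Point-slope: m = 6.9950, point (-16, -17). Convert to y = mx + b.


y + 17 = 6.9950(x + 16)
y = 6.9950x - 17 - 6.9950*(-16)
y = 6.9950x + 94.9200

y = 6.9950x + 94.9200


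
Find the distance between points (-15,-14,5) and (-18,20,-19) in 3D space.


dx=-3, dy=34, dz=-24
d = sqrt(9+1156+576) = sqrt(1741) = 41.7253

41.7253


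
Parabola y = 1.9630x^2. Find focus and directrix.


a = 1.9630
1/(4a) = 0.1274
Focus = (0, 0.1274)
Directrix: y = -0.1274

Focus = (0, 0.1274), Directrix: y = -0.1274


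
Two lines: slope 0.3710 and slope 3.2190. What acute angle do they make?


m1-m2 = -2.848
1+m1*m2 = 2.194249
tan(theta) = |-2.848/2.194249| = 1.297938
theta = arctan(|-2.848/2.194249|) = 52.3875 degrees (acute angle)

52.3875 degrees


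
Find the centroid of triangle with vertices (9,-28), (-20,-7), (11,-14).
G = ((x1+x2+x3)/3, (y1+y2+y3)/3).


Gx = (9- 20+11)/3 = 0/3 = 0
Gy = (-28- 7- 14)/3 = -49/3 = -16.3333

G = (0, -16.3333)


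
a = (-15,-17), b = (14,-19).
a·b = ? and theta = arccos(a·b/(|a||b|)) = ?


a·b = -15*14 - 17*(-19) = -210 + 323 = 113
|a| = sqrt(225+289) = 22.6716
|b| = sqrt(196+361) = 23.6008
cos(theta) = 113/(sqrt(514)*sqrt(557)) = 113/sqrt(286298) = 0.211188
theta = arccos(113/sqrt(286298)) = 77.8080 degrees

a·b = 113, theta = 77.8080 deg


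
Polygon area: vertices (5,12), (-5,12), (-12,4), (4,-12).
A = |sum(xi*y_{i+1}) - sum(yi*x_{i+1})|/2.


sum(xi*y_{i+1}) = 5*12 - 5*4 - 12*(-12) + 4*12 = 232
sum(yi*x_{i+1}) = 12*(-5) + 12*(-12) + 4*4 - 12*5 = -248
Area = |232 + 248|/2 = 480/2 = 240.0000

240.0000 sq units


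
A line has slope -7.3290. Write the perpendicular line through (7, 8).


Perpendicular slope = -1/m1 = -1/(-7.3290) = 0.1364
b2 = y0 - m2*x0 = 8 + 7/(-7.3290) = 8 - 0.9551 = 7.0449

y = 0.1364x + 7.0449


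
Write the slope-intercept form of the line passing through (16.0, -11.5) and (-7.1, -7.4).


m = (4.1)/(-23.1) = -0.1775
b = y1 - m*x1 = -11.5 - (4.1*16.0)/(-23.1) = -11.5 + 2.8398 = -8.6602

y = -0.1775x - 8.6602


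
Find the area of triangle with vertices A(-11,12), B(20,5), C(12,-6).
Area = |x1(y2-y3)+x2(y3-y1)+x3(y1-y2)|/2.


-11*(5+ 6) = -121
20*(-6-12) = -360
12*(12-5) = 84
sum = -397
Area = |-397|/2 = 198.5000

198.5000 sq units


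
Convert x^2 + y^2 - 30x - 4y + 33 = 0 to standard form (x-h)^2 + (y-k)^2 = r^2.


h = -D/2 = 30/2 = 15
k = -E/2 = 4/2 = 2
r^2 = h^2 + k^2 - F = 225 + 4 - 33 = 196
r = 14

Center (15, 2), radius = 14


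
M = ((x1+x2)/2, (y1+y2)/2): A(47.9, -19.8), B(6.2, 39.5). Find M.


Mx = (47.9 + 6.2)/2 = 54.1/2 = 27.0500
My = (-19.8 + 39.5)/2 = 19.7/2 = 9.8500

(27.0500, 9.8500)


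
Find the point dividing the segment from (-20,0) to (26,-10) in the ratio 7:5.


Px = (7*26 + 5*(-20))/12 = 82/12 = 6.8333
Py = (7*(-10) + 5*0)/12 = -70/12 = -5.8333

P = (6.8333, -5.8333)


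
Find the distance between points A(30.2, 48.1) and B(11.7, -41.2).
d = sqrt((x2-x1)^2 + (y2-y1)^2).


dx = 11.7 - 30.2 = -18.5
dy = -41.2 - 48.1 = -89.3
d = sqrt(342.25 + 7974.49) = sqrt(8316.74) = 91.1962

91.1962


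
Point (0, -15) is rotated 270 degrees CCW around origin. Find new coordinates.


cos(270) = 0, sin(270) = -1
x' = 0*0 + 15*(-1) = -15
y' = 0*(-1) - 15*0 = 0

(-15, 0)


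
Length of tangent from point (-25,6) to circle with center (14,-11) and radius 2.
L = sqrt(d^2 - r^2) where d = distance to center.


d = sqrt((-25-14)^2 + (6+ 11)^2) = sqrt(1521+289) = 42.5441
L = sqrt(1810.0000 - 4) = sqrt(1806.0000) = 42.4971

42.4971


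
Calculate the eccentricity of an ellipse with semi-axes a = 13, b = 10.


c = sqrt(169-100) = sqrt(69) = 8.3066
e = c/a = sqrt(69)/13 = 0.6390

e = 0.6390


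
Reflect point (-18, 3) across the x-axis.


Reflection rule for x-axis: (x, -y)
(-18, 3) -> (-18, -3)

(-18, -3)


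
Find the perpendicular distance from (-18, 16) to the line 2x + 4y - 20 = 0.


|2*(-18) + 4*16 - 20| = |8| = 8
sqrt(4 + 16) = sqrt(20) = 4.4721
d = 8/sqrt(20) = 1.7889

1.7889


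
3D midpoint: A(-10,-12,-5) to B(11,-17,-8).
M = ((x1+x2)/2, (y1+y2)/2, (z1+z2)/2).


Mx = (-10+11)/2 = 0.5000
My = (-12- 17)/2 = -14.5000
Mz = (-5- 8)/2 = -6.5000

M = (0.5000, -14.5000, -6.5000)


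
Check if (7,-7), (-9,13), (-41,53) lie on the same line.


7*(13-53) - 9*(53+ 7) - 41*(-7-13)
= -280 - 540 + 820 = 0

Yes, collinear (determinant = 0)


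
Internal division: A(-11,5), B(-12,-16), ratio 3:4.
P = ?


Px = (3*(-12) + 4*(-11))/7 = -80/7 = -11.4286
Py = (3*(-16) + 4*5)/7 = -28/7 = -4.0000

P = (-11.4286, -4.0000)


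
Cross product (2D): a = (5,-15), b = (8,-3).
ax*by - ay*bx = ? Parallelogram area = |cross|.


cross = 5*(-3) + 15*8 = -15 + 120 = 105
Parallelogram area = |105| = 105

cross = 105, parallelogram area = 105


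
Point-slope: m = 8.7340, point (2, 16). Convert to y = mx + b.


y - 16 = 8.7340(x - 2)
y = 8.7340x + 16 - 8.7340*2
y = 8.7340x - 1.4680

y = 8.7340x - 1.4680


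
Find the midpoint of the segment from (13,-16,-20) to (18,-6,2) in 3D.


Mx = (13+18)/2 = 15.5000
My = (-16- 6)/2 = -11.0000
Mz = (-20+2)/2 = -9.0000

M = (15.5000, -11.0000, -9.0000)


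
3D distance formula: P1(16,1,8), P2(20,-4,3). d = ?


dx=4, dy=-5, dz=-5
d = sqrt(16+25+25) = sqrt(66) = 8.1240

8.1240


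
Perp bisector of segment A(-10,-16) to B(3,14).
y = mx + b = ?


Midpoint = (-3.5, -1)
Slope of AB = dy/dx = 30/13 = 2.3077
Perp slope = -dx/dy = -13/30 = -0.4333
b = My - (perp slope)*Mx = -1 + (13*(-3.5))/30 = -1 - 1.5167 = -2.5167

y = -0.4333x - 2.5167


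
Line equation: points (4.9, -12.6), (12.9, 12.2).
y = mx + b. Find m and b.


m = (24.8)/(8.0) = 3.1000
b = y1 - m*x1 = -12.6 - (24.8*4.9)/(8.0) = -12.6 - 15.1900 = -27.7900

y = 3.1000x - 27.7900


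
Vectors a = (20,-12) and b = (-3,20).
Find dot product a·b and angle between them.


a·b = 20*(-3) - 12*20 = -60 - 240 = -300
|a| = sqrt(400+144) = 23.3238
|b| = sqrt(9+400) = 20.2237
cos(theta) = -300/(sqrt(544)*sqrt(409)) = -300/sqrt(222496) = -0.636004
theta = arccos(-300/sqrt(222496)) = 129.4945 degrees

a·b = -300, theta = 129.4945 deg


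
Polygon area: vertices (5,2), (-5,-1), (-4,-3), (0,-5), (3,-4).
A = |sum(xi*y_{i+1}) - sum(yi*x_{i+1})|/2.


sum(xi*y_{i+1}) = 5*(-1) - 5*(-3) - 4*(-5) + 0*(-4) + 3*2 = 36
sum(yi*x_{i+1}) = 2*(-5) - 1*(-4) - 3*0 - 5*3 - 4*5 = -41
Area = |36 + 41|/2 = 77/2 = 38.5000

38.5000 sq units


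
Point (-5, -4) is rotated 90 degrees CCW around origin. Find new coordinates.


cos(90) = 0, sin(90) = 1
x' = -5*0 + 4*1 = 4
y' = -5*1 - 4*0 = -5

(4, -5)


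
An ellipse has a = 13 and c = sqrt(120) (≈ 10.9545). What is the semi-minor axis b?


b^2 = 13^2 - (sqrt(120))^2 = 169 - 120 = 49
b = sqrt(49) = 7

b = 7


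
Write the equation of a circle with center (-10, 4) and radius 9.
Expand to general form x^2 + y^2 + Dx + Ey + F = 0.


(x+ 10)^2 + (y-4)^2 = 9^2
D = -2h = 20, E = -2k = -8
F = h^2+k^2-r^2 = 100+16-81 = 35

x^2 + y^2 + 20x - 8y + 35 = 0


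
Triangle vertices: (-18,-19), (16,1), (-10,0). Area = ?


-18*(1-0) = -18
16*(0+ 19) = 304
-10*(-19-1) = 200
sum = 486
Area = |486|/2 = 243.0000

243.0000 sq units


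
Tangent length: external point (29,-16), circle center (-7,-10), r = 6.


d = sqrt((29+ 7)^2 + (-16+ 10)^2) = sqrt(1296+36) = 36.4966
L = sqrt(1332.0000 - 36) = sqrt(1296.0000) = 36.0000

36.0000


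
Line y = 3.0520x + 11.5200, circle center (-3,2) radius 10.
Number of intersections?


Substitute y = 3.0520x + 11.5200: (x+ 3)^2 + (3.0520x+11.5200-2)^2 = 100
Expand to Ax^2 + Bx + C = 0, where b-k = 9.52
A = 1+m^2 = 10.314704
B = 2(m(b-k) - h) = 2(3.0520*9.52 + 3) = 64.11008
C = h^2 + (b-k)^2 - r^2 = 9 + 90.6304 - 100 = -0.3696
disc = B^2-4AC = 4110.1024 + 15.2493 = 4125.3517
disc > 0

2 intersection points


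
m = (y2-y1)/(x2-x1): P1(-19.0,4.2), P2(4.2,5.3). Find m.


dy = 5.3 - 4.2 = 1.1
dx = 4.2 + 19.0 = 23.2
m = 1.1/23.2 = 0.0474

m = 0.0474


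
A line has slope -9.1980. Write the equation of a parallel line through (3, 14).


Parallel lines have equal slopes.
m2 = -9.1980
b2 = 14 + 9.1980*3 = 41.5940

y = -9.1980x + 41.5940


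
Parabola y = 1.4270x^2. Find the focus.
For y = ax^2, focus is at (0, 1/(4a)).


a = 1.4270
4a = 5.7080
focus = (0, 1/5.7080) = (0, 0.1752)

Focus = (0, 0.1752)


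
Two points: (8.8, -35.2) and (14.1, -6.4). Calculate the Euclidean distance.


dx = 14.1 - 8.8 = 5.3
dy = -6.4 + 35.2 = 28.8
d = sqrt(28.09 + 829.44) = sqrt(857.53) = 29.2836

29.2836


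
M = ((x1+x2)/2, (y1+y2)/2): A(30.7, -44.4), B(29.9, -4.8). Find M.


Mx = (30.7 + 29.9)/2 = 60.6/2 = 30.3000
My = (-44.4 - 4.8)/2 = -49.2/2 = -24.6000

(30.3000, -24.6000)


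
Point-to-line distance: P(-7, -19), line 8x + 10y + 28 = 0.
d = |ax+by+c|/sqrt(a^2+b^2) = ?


|8*(-7) + 10*(-19) + 28| = |-218| = 218
sqrt(64 + 100) = sqrt(164) = 12.8062
d = 218/sqrt(164) = 17.0229

17.0229


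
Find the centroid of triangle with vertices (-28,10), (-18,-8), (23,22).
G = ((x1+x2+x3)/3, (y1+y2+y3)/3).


Gx = (-28- 18+23)/3 = -23/3 = -7.6667
Gy = (10- 8+22)/3 = 24/3 = 8.0000

G = (-7.6667, 8.0000)


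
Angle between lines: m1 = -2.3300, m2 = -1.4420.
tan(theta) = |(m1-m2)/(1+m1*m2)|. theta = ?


m1-m2 = -0.888
1+m1*m2 = 4.35986
tan(theta) = |-0.888/4.35986| = 0.203676
theta = arctan(|-0.888/4.35986|) = 11.5123 degrees (acute angle)

11.5123 degrees


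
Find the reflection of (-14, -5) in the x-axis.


Reflection rule for x-axis: (x, -y)
(-14, -5) -> (-14, 5)

(-14, 5)


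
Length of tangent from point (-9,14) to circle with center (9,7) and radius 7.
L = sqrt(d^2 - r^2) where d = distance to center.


d = sqrt((-9-9)^2 + (14-7)^2) = sqrt(324+49) = 19.3132
L = sqrt(373.0000 - 49) = sqrt(324.0000) = 18.0000

18.0000


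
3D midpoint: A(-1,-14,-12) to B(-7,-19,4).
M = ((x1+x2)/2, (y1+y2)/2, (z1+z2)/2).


Mx = (-1- 7)/2 = -4.0000
My = (-14- 19)/2 = -16.5000
Mz = (-12+4)/2 = -4.0000

M = (-4.0000, -16.5000, -4.0000)


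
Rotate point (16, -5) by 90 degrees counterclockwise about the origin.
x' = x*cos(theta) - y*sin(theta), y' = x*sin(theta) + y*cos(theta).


cos(90) = 0, sin(90) = 1
x' = 16*0 + 5*1 = 5
y' = 16*1 - 5*0 = 16

(5, 16)


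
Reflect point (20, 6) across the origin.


Reflection rule for origin: (-x, -y)
(20, 6) -> (-20, -6)

(-20, -6)


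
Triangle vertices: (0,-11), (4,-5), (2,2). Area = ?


0*(-5-2) = 0
4*(2+ 11) = 52
2*(-11+ 5) = -12
sum = 40
Area = |40|/2 = 20.0000

20.0000 sq units


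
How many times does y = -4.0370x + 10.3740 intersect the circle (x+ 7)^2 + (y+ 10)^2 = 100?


Substitute y = -4.0370x + 10.3740: (x+ 7)^2 + (-4.0370x+10.3740+ 10)^2 = 100
Expand to Ax^2 + Bx + C = 0, where b-k = 20.374
A = 1+m^2 = 17.297369
B = 2(m(b-k) - h) = 2(-4.0370*20.374 + 7) = -150.499676
C = h^2 + (b-k)^2 - r^2 = 49 + 415.099876 - 100 = 364.099876
disc = B^2-4AC = 22650.1525 - 25191.8796 = -2541.7271
disc < 0

0 intersection points


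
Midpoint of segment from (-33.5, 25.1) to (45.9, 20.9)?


Mx = (-33.5 + 45.9)/2 = 12.4/2 = 6.2000
My = (25.1 + 20.9)/2 = 46.0/2 = 23.0000

(6.2000, 23.0000)


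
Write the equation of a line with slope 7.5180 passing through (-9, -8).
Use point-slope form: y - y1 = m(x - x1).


y + 8 = 7.5180(x + 9)
y = 7.5180x - 8 - 7.5180*(-9)
y = 7.5180x + 59.6620

y = 7.5180x + 59.6620


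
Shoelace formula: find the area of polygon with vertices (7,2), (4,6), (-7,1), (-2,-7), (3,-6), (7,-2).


sum(xi*y_{i+1}) = 7*6 + 4*1 - 7*(-7) - 2*(-6) + 3*(-2) + 7*2 = 115
sum(yi*x_{i+1}) = 2*4 + 6*(-7) + 1*(-2) - 7*3 - 6*7 - 2*7 = -113
Area = |115 + 113|/2 = 228/2 = 114.0000

114.0000 sq units


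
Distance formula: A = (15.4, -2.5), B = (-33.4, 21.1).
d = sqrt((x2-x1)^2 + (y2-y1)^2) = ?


dx = -33.4 - 15.4 = -48.8
dy = 21.1 + 2.5 = 23.6
d = sqrt(2381.44 + 556.96) = sqrt(2938.4) = 54.2070

54.2070


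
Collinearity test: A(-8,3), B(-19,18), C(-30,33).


-8*(18-33) - 19*(33-3) - 30*(3-18)
= 120 - 570 + 450 = 0

Yes, collinear (determinant = 0)


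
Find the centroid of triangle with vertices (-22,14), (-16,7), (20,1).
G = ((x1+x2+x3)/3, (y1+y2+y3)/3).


Gx = (-22- 16+20)/3 = -18/3 = -6.0000
Gy = (14+7+1)/3 = 22/3 = 7.3333

G = (-6.0000, 7.3333)


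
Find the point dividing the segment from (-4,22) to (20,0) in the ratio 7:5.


Px = (7*20 + 5*(-4))/12 = 120/12 = 10.0000
Py = (7*0 + 5*22)/12 = 110/12 = 9.1667

P = (10.0000, 9.1667)


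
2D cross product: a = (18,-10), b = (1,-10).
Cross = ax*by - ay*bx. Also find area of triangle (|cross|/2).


cross = 18*(-10) + 10*1 = -180 + 10 = -170
Triangle area = |-170|/2 = 170/2 = 85.0000

cross = -170, triangle area = 85.0000


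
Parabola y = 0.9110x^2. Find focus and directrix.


a = 0.9110
1/(4a) = 0.2744
Focus = (0, 0.2744)
Directrix: y = -0.2744

Focus = (0, 0.2744), Directrix: y = -0.2744


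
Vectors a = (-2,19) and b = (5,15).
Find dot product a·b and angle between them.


a·b = -2*5 + 19*15 = -10 + 285 = 275
|a| = sqrt(4+361) = 19.1050
|b| = sqrt(25+225) = 15.8114
cos(theta) = 275/(sqrt(365)*sqrt(250)) = 275/sqrt(91250) = 0.910366
theta = arccos(275/sqrt(91250)) = 24.4440 degrees

a·b = 275, theta = 24.4440 deg


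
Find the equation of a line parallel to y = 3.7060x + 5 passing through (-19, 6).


Parallel lines have equal slopes.
m2 = 3.7060
b2 = 6 - 3.7060*(-19) = 76.4140

y = 3.7060x + 76.4140


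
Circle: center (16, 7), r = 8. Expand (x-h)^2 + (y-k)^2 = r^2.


(x-16)^2 + (y-7)^2 = 8^2
D = -2h = -32, E = -2k = -14
F = h^2+k^2-r^2 = 256+49-64 = 241

x^2 + y^2 - 32x - 14y + 241 = 0


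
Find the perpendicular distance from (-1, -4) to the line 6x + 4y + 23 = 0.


|6*(-1) + 4*(-4) + 23| = |1| = 1
sqrt(36 + 16) = sqrt(52) = 7.2111
d = 1/sqrt(52) = 0.1387

0.1387


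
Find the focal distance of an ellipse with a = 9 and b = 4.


c^2 = 9^2 - 4^2 = 81 - 16 = 65
c = sqrt(65) = 8.0623

c = 8.0623


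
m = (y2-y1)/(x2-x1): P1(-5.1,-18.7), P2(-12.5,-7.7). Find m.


dy = -7.7 + 18.7 = 11.0
dx = -12.5 + 5.1 = -7.4
m = 11.0/(-7.4) = -1.4865

m = -1.4865
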